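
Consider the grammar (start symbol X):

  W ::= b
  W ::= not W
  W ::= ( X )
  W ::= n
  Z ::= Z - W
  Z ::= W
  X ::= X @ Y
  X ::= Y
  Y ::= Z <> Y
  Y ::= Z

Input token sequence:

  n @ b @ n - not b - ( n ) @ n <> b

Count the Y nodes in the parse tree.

[X [X [X [X [Y [Z [W n]]]] @ [Y [Z [W b]]]] @ [Y [Z [Z [Z [W n]] - [W not [W b]]] - [W ( [X [Y [Z [W n]]]] )]]]] @ [Y [Z [W n]] <> [Y [Z [W b]]]]]

6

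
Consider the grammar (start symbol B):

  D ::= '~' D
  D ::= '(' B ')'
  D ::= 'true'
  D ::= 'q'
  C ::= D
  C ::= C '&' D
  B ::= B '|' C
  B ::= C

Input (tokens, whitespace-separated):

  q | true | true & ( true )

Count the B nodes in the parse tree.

[B [B [B [C [D q]]] | [C [D true]]] | [C [C [D true]] & [D ( [B [C [D true]]] )]]]

4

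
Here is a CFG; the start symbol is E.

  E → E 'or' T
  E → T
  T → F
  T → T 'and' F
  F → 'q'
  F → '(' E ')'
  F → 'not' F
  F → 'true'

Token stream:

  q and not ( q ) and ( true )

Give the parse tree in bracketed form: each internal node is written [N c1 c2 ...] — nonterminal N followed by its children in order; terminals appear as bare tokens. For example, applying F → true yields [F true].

E
T
T and F
T and F and F
F and F and F
q and F and F
q and not F and F
q and not ( E ) and F
q and not ( T ) and F
q and not ( F ) and F
q and not ( q ) and F
q and not ( q ) and ( E )
q and not ( q ) and ( T )
q and not ( q ) and ( F )
q and not ( q ) and ( true )

[E [T [T [T [F q]] and [F not [F ( [E [T [F q]]] )]]] and [F ( [E [T [F true]]] )]]]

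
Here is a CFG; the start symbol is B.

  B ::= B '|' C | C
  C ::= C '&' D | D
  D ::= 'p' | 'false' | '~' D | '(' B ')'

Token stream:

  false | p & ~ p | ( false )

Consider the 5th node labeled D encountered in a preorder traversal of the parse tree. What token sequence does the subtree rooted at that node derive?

[B [B [B [C [D false]]] | [C [C [D p]] & [D ~ [D p]]]] | [C [D ( [B [C [D false]]] )]]]

( false )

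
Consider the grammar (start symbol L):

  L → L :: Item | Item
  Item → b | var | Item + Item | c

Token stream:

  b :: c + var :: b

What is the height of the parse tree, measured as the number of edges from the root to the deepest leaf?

[L [L [L [Item b]] :: [Item [Item c] + [Item var]]] :: [Item b]]

4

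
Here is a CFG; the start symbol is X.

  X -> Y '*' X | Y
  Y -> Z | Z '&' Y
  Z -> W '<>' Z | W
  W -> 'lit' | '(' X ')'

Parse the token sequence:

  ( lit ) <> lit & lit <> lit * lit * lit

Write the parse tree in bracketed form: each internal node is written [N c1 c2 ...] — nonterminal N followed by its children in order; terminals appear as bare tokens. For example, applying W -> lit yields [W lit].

X
Y * X
Z & Y * X
W <> Z & Y * X
( X ) <> Z & Y * X
( Y ) <> Z & Y * X
( Z ) <> Z & Y * X
( W ) <> Z & Y * X
( lit ) <> Z & Y * X
( lit ) <> W & Y * X
( lit ) <> lit & Y * X
( lit ) <> lit & Z * X
( lit ) <> lit & W <> Z * X
( lit ) <> lit & lit <> Z * X
( lit ) <> lit & lit <> W * X
( lit ) <> lit & lit <> lit * X
( lit ) <> lit & lit <> lit * Y * X
( lit ) <> lit & lit <> lit * Z * X
( lit ) <> lit & lit <> lit * W * X
( lit ) <> lit & lit <> lit * lit * X
( lit ) <> lit & lit <> lit * lit * Y
( lit ) <> lit & lit <> lit * lit * Z
( lit ) <> lit & lit <> lit * lit * W
( lit ) <> lit & lit <> lit * lit * lit

[X [Y [Z [W ( [X [Y [Z [W lit]]]] )] <> [Z [W lit]]] & [Y [Z [W lit] <> [Z [W lit]]]]] * [X [Y [Z [W lit]]] * [X [Y [Z [W lit]]]]]]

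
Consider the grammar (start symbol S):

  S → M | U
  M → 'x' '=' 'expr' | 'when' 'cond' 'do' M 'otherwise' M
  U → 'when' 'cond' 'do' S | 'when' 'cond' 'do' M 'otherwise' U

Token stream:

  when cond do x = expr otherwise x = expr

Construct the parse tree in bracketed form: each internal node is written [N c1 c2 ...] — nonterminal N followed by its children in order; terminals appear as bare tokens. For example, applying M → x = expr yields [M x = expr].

[S [M when cond do [M x = expr] otherwise [M x = expr]]]

S
M
when cond do M otherwise M
when cond do x = expr otherwise M
when cond do x = expr otherwise x = expr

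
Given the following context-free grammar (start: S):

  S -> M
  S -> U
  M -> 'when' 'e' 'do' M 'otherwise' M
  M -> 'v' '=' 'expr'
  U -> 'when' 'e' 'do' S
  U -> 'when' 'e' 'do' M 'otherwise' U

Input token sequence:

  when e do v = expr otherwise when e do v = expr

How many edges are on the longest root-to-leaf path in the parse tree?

5

[S [U when e do [M v = expr] otherwise [U when e do [S [M v = expr]]]]]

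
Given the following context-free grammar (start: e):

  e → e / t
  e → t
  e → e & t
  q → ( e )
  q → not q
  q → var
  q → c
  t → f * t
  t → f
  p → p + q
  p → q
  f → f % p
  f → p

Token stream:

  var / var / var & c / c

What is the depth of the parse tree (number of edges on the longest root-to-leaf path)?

[e [e [e [e [e [t [f [p [q var]]]]] / [t [f [p [q var]]]]] / [t [f [p [q var]]]]] & [t [f [p [q c]]]]] / [t [f [p [q c]]]]]

9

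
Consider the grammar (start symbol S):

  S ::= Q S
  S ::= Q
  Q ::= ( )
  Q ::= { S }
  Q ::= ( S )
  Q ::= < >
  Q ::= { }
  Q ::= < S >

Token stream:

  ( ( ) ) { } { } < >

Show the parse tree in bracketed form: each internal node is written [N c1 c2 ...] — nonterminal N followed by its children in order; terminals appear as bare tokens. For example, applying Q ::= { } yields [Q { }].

[S [Q ( [S [Q ( )]] )] [S [Q { }] [S [Q { }] [S [Q < >]]]]]

S
Q S
( S ) S
( Q ) S
( ( ) ) S
( ( ) ) Q S
( ( ) ) { } S
( ( ) ) { } Q S
( ( ) ) { } { } S
( ( ) ) { } { } Q
( ( ) ) { } { } < >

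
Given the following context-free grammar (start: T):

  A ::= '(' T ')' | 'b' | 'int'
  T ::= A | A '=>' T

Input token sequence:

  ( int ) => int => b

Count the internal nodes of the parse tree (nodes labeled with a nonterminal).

8

[T [A ( [T [A int]] )] => [T [A int] => [T [A b]]]]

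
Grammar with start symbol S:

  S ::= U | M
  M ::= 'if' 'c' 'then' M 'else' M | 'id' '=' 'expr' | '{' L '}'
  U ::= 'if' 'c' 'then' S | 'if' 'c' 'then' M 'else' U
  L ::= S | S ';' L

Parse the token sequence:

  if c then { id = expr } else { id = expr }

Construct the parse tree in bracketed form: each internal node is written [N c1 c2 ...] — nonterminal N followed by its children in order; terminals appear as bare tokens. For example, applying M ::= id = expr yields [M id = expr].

[S [M if c then [M { [L [S [M id = expr]]] }] else [M { [L [S [M id = expr]]] }]]]

S
M
if c then M else M
if c then { L } else M
if c then { S } else M
if c then { M } else M
if c then { id = expr } else M
if c then { id = expr } else { L }
if c then { id = expr } else { S }
if c then { id = expr } else { M }
if c then { id = expr } else { id = expr }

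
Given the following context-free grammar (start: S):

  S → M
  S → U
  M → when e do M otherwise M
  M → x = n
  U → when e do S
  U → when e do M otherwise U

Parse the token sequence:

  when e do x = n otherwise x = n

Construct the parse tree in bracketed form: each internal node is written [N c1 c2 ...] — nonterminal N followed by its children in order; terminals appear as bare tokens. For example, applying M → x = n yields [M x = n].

[S [M when e do [M x = n] otherwise [M x = n]]]

S
M
when e do M otherwise M
when e do x = n otherwise M
when e do x = n otherwise x = n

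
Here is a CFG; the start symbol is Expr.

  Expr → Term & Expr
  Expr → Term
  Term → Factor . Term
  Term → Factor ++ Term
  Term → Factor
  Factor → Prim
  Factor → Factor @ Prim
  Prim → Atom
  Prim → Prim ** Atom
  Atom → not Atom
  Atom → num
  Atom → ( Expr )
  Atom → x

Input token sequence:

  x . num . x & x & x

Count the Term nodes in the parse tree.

5

[Expr [Term [Factor [Prim [Atom x]]] . [Term [Factor [Prim [Atom num]]] . [Term [Factor [Prim [Atom x]]]]]] & [Expr [Term [Factor [Prim [Atom x]]]] & [Expr [Term [Factor [Prim [Atom x]]]]]]]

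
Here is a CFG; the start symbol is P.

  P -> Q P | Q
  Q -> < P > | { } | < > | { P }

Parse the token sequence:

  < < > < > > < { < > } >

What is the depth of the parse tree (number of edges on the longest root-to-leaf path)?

[P [Q < [P [Q < >] [P [Q < >]]] >] [P [Q < [P [Q { [P [Q < >]] }]] >]]]

7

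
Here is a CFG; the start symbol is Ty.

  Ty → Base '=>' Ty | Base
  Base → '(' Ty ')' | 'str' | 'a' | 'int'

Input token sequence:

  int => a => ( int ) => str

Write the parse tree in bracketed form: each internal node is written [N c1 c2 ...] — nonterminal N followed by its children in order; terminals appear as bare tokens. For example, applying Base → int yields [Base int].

[Ty [Base int] => [Ty [Base a] => [Ty [Base ( [Ty [Base int]] )] => [Ty [Base str]]]]]

Ty
Base => Ty
int => Ty
int => Base => Ty
int => a => Ty
int => a => Base => Ty
int => a => ( Ty ) => Ty
int => a => ( Base ) => Ty
int => a => ( int ) => Ty
int => a => ( int ) => Base
int => a => ( int ) => str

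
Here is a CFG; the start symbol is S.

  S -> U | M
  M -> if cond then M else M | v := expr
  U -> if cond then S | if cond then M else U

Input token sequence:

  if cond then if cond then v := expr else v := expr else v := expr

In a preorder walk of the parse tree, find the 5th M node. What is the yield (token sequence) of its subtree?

v := expr

[S [M if cond then [M if cond then [M v := expr] else [M v := expr]] else [M v := expr]]]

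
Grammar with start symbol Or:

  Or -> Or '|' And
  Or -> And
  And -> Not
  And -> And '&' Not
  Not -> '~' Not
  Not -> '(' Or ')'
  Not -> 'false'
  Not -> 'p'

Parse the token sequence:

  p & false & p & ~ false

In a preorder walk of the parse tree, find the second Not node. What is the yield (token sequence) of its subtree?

false

[Or [And [And [And [And [Not p]] & [Not false]] & [Not p]] & [Not ~ [Not false]]]]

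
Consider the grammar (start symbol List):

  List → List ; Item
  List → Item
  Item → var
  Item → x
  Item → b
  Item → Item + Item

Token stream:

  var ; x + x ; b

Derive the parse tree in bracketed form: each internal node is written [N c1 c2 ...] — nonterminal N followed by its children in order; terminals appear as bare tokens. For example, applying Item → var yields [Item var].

List
List ; Item
List ; Item ; Item
Item ; Item ; Item
var ; Item ; Item
var ; Item + Item ; Item
var ; x + Item ; Item
var ; x + x ; Item
var ; x + x ; b

[List [List [List [Item var]] ; [Item [Item x] + [Item x]]] ; [Item b]]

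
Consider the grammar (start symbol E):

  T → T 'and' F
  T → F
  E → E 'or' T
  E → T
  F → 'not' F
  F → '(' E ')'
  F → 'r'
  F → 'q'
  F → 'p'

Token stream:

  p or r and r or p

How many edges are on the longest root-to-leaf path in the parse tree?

5

[E [E [E [T [F p]]] or [T [T [F r]] and [F r]]] or [T [F p]]]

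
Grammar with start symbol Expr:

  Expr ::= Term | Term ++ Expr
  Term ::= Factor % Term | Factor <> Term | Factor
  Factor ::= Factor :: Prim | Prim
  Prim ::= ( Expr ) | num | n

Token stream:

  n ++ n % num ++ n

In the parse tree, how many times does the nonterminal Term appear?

4

[Expr [Term [Factor [Prim n]]] ++ [Expr [Term [Factor [Prim n]] % [Term [Factor [Prim num]]]] ++ [Expr [Term [Factor [Prim n]]]]]]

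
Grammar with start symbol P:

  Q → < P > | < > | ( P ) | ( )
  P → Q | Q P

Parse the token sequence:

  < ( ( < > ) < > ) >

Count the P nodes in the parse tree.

[P [Q < [P [Q ( [P [Q ( [P [Q < >]] )] [P [Q < >]]] )]] >]]

5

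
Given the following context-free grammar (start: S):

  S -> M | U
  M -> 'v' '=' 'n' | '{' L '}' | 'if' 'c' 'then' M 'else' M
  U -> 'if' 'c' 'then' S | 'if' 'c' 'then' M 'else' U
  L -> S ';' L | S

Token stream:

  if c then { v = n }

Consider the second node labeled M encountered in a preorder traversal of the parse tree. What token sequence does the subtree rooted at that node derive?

v = n

[S [U if c then [S [M { [L [S [M v = n]]] }]]]]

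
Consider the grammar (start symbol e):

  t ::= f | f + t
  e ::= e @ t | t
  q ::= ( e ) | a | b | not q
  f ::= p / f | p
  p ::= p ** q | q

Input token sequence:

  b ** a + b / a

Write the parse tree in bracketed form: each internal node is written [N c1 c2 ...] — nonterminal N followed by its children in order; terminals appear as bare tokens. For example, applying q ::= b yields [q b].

e
t
f + t
p + t
p ** q + t
q ** q + t
b ** q + t
b ** a + t
b ** a + f
b ** a + p / f
b ** a + q / f
b ** a + b / f
b ** a + b / p
b ** a + b / q
b ** a + b / a

[e [t [f [p [p [q b]] ** [q a]]] + [t [f [p [q b]] / [f [p [q a]]]]]]]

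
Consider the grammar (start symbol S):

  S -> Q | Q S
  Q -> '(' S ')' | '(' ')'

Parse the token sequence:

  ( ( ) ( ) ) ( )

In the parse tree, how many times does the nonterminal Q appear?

[S [Q ( [S [Q ( )] [S [Q ( )]]] )] [S [Q ( )]]]

4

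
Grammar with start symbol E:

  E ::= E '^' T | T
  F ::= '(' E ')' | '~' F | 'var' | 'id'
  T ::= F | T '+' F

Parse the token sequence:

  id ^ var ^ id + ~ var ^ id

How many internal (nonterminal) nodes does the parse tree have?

15

[E [E [E [E [T [F id]]] ^ [T [F var]]] ^ [T [T [F id]] + [F ~ [F var]]]] ^ [T [F id]]]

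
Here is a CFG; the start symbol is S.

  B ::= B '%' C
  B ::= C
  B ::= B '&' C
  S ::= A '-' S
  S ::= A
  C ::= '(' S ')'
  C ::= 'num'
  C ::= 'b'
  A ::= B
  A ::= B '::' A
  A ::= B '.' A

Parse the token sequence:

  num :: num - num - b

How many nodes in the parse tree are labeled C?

4

[S [A [B [C num]] :: [A [B [C num]]]] - [S [A [B [C num]]] - [S [A [B [C b]]]]]]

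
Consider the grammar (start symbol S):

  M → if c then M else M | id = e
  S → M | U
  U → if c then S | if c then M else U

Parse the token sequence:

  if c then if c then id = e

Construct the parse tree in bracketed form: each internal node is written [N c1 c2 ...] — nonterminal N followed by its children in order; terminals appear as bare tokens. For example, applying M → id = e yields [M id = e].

[S [U if c then [S [U if c then [S [M id = e]]]]]]

S
U
if c then S
if c then U
if c then if c then S
if c then if c then M
if c then if c then id = e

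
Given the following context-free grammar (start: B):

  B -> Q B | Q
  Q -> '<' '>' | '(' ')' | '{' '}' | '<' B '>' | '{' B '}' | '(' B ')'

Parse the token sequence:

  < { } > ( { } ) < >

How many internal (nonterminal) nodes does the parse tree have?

[B [Q < [B [Q { }]] >] [B [Q ( [B [Q { }]] )] [B [Q < >]]]]

10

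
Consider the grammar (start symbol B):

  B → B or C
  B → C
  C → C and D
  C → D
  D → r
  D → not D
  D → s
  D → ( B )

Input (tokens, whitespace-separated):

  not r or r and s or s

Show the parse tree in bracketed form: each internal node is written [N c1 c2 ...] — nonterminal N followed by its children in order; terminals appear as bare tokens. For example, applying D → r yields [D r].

B
B or C
B or C or C
C or C or C
D or C or C
not D or C or C
not r or C or C
not r or C and D or C
not r or D and D or C
not r or r and D or C
not r or r and s or C
not r or r and s or D
not r or r and s or s

[B [B [B [C [D not [D r]]]] or [C [C [D r]] and [D s]]] or [C [D s]]]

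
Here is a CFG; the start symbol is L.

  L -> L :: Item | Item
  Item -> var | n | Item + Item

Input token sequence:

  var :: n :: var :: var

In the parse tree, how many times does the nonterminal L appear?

[L [L [L [L [Item var]] :: [Item n]] :: [Item var]] :: [Item var]]

4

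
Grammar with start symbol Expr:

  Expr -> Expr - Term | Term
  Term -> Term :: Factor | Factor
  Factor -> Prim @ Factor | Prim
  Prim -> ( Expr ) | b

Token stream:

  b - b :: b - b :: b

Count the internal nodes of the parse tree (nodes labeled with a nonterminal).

[Expr [Expr [Expr [Term [Factor [Prim b]]]] - [Term [Term [Factor [Prim b]]] :: [Factor [Prim b]]]] - [Term [Term [Factor [Prim b]]] :: [Factor [Prim b]]]]

18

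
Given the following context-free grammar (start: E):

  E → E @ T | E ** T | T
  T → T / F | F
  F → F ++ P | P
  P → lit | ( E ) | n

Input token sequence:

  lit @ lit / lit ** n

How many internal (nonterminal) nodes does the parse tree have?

15

[E [E [E [T [F [P lit]]]] @ [T [T [F [P lit]]] / [F [P lit]]]] ** [T [F [P n]]]]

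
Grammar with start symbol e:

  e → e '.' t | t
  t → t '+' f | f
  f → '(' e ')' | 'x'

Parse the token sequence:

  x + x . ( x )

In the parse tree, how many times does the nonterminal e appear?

3

[e [e [t [t [f x]] + [f x]]] . [t [f ( [e [t [f x]]] )]]]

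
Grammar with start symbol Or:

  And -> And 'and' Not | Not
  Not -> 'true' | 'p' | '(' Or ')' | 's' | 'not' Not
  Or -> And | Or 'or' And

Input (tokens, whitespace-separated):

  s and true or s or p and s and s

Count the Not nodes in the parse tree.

[Or [Or [Or [And [And [Not s]] and [Not true]]] or [And [Not s]]] or [And [And [And [Not p]] and [Not s]] and [Not s]]]

6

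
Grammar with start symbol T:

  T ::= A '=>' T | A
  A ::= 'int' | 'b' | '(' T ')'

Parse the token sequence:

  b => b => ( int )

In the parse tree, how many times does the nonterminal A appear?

4

[T [A b] => [T [A b] => [T [A ( [T [A int]] )]]]]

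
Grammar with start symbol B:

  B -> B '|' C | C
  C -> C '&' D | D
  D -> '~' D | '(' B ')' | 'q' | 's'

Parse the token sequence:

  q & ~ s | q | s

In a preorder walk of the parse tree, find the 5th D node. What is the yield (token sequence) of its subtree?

s

[B [B [B [C [C [D q]] & [D ~ [D s]]]] | [C [D q]]] | [C [D s]]]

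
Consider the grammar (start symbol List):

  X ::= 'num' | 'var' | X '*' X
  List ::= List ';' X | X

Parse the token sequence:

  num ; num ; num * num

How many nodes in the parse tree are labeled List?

3

[List [List [List [X num]] ; [X num]] ; [X [X num] * [X num]]]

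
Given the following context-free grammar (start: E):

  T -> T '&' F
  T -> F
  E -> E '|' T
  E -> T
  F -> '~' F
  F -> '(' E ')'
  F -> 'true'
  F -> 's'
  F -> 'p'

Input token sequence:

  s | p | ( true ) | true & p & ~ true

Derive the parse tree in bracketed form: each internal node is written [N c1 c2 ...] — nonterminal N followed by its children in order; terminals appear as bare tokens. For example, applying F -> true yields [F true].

[E [E [E [E [T [F s]]] | [T [F p]]] | [T [F ( [E [T [F true]]] )]]] | [T [T [T [F true]] & [F p]] & [F ~ [F true]]]]

E
E | T
E | T | T
E | T | T | T
T | T | T | T
F | T | T | T
s | T | T | T
s | F | T | T
s | p | T | T
s | p | F | T
s | p | ( E ) | T
s | p | ( T ) | T
s | p | ( F ) | T
s | p | ( true ) | T
s | p | ( true ) | T & F
s | p | ( true ) | T & F & F
s | p | ( true ) | F & F & F
s | p | ( true ) | true & F & F
s | p | ( true ) | true & p & F
s | p | ( true ) | true & p & ~ F
s | p | ( true ) | true & p & ~ true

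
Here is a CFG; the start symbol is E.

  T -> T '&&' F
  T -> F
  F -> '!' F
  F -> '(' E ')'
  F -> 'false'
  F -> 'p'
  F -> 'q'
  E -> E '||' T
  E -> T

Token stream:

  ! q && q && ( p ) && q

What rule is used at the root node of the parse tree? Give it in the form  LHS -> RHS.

E -> T

[E [T [T [T [T [F ! [F q]]] && [F q]] && [F ( [E [T [F p]]] )]] && [F q]]]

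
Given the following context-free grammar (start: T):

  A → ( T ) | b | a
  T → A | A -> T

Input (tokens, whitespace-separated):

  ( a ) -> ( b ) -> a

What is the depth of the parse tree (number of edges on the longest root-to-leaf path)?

5

[T [A ( [T [A a]] )] -> [T [A ( [T [A b]] )] -> [T [A a]]]]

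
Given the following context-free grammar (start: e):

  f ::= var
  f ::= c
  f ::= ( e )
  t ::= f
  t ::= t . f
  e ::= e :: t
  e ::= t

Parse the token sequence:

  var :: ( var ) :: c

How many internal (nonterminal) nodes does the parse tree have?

[e [e [e [t [f var]]] :: [t [f ( [e [t [f var]]] )]]] :: [t [f c]]]

12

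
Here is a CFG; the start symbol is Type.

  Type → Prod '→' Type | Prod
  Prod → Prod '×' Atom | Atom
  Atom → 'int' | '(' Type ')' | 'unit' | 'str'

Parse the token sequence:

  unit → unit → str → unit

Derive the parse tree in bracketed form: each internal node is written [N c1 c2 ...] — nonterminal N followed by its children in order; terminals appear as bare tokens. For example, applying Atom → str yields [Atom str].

[Type [Prod [Atom unit]] → [Type [Prod [Atom unit]] → [Type [Prod [Atom str]] → [Type [Prod [Atom unit]]]]]]

Type
Prod → Type
Atom → Type
unit → Type
unit → Prod → Type
unit → Atom → Type
unit → unit → Type
unit → unit → Prod → Type
unit → unit → Atom → Type
unit → unit → str → Type
unit → unit → str → Prod
unit → unit → str → Atom
unit → unit → str → unit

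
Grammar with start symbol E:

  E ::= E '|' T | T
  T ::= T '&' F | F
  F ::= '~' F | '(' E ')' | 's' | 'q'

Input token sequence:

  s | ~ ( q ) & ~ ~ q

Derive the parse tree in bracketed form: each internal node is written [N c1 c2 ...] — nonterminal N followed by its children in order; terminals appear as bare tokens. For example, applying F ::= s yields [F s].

E
E | T
T | T
F | T
s | T
s | T & F
s | F & F
s | ~ F & F
s | ~ ( E ) & F
s | ~ ( T ) & F
s | ~ ( F ) & F
s | ~ ( q ) & F
s | ~ ( q ) & ~ F
s | ~ ( q ) & ~ ~ F
s | ~ ( q ) & ~ ~ q

[E [E [T [F s]]] | [T [T [F ~ [F ( [E [T [F q]]] )]]] & [F ~ [F ~ [F q]]]]]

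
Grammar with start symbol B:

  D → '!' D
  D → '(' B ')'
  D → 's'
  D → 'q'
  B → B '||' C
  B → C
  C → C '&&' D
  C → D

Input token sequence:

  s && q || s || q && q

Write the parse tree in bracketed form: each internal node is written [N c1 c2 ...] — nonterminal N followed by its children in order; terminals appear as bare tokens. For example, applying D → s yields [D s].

B
B || C
B || C || C
C || C || C
C && D || C || C
D && D || C || C
s && D || C || C
s && q || C || C
s && q || D || C
s && q || s || C
s && q || s || C && D
s && q || s || D && D
s && q || s || q && D
s && q || s || q && q

[B [B [B [C [C [D s]] && [D q]]] || [C [D s]]] || [C [C [D q]] && [D q]]]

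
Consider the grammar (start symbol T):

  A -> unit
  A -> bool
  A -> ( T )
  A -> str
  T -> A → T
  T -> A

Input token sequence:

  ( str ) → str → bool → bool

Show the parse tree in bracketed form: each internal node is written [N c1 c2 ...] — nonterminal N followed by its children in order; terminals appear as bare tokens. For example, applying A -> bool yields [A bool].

T
A → T
( T ) → T
( A ) → T
( str ) → T
( str ) → A → T
( str ) → str → T
( str ) → str → A → T
( str ) → str → bool → T
( str ) → str → bool → A
( str ) → str → bool → bool

[T [A ( [T [A str]] )] → [T [A str] → [T [A bool] → [T [A bool]]]]]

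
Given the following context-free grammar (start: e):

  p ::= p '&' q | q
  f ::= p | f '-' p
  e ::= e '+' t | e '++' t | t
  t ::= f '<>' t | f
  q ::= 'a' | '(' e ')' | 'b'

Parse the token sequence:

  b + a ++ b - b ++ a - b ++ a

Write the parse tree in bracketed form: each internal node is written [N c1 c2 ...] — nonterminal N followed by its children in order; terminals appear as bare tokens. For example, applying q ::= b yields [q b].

[e [e [e [e [e [t [f [p [q b]]]]] + [t [f [p [q a]]]]] ++ [t [f [f [p [q b]]] - [p [q b]]]]] ++ [t [f [f [p [q a]]] - [p [q b]]]]] ++ [t [f [p [q a]]]]]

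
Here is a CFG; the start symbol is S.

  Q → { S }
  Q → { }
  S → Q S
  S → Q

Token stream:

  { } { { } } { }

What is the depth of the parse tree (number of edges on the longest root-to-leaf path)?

[S [Q { }] [S [Q { [S [Q { }]] }] [S [Q { }]]]]

5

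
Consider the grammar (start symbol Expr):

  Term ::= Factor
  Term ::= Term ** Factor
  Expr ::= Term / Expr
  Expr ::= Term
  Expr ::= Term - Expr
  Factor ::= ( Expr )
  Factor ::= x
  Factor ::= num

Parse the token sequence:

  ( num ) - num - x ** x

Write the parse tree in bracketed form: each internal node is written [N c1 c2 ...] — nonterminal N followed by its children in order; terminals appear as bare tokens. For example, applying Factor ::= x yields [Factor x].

[Expr [Term [Factor ( [Expr [Term [Factor num]]] )]] - [Expr [Term [Factor num]] - [Expr [Term [Term [Factor x]] ** [Factor x]]]]]

Expr
Term - Expr
Factor - Expr
( Expr ) - Expr
( Term ) - Expr
( Factor ) - Expr
( num ) - Expr
( num ) - Term - Expr
( num ) - Factor - Expr
( num ) - num - Expr
( num ) - num - Term
( num ) - num - Term ** Factor
( num ) - num - Factor ** Factor
( num ) - num - x ** Factor
( num ) - num - x ** x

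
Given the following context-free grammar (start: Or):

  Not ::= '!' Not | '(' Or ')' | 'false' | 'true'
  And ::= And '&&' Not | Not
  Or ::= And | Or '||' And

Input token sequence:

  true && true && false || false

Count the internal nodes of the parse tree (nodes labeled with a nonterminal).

10

[Or [Or [And [And [And [Not true]] && [Not true]] && [Not false]]] || [And [Not false]]]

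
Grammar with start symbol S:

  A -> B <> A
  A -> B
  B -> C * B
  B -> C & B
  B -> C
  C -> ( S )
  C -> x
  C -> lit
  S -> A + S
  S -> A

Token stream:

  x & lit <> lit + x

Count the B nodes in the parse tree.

[S [A [B [C x] & [B [C lit]]] <> [A [B [C lit]]]] + [S [A [B [C x]]]]]

4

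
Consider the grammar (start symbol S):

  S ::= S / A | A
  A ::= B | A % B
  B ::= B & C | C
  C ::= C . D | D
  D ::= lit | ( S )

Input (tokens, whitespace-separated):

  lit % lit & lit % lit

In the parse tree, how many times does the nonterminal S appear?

1

[S [A [A [A [B [C [D lit]]]] % [B [B [C [D lit]]] & [C [D lit]]]] % [B [C [D lit]]]]]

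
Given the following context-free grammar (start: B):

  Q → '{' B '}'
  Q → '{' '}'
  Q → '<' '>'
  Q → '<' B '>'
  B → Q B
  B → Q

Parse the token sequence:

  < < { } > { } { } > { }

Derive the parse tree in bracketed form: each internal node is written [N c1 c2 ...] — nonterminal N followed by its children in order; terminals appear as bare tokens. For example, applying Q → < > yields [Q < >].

[B [Q < [B [Q < [B [Q { }]] >] [B [Q { }] [B [Q { }]]]] >] [B [Q { }]]]

B
Q B
< B > B
< Q B > B
< < B > B > B
< < Q > B > B
< < { } > B > B
< < { } > Q B > B
< < { } > { } B > B
< < { } > { } Q > B
< < { } > { } { } > B
< < { } > { } { } > Q
< < { } > { } { } > { }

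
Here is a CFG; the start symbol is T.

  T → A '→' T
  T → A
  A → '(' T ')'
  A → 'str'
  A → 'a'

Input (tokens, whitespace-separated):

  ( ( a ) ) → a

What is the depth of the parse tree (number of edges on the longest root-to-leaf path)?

6

[T [A ( [T [A ( [T [A a]] )]] )] → [T [A a]]]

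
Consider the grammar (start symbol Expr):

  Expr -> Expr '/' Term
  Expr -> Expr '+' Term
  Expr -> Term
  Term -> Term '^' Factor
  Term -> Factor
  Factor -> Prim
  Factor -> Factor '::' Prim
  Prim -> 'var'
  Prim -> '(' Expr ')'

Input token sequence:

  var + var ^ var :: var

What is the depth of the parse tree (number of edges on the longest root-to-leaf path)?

5

[Expr [Expr [Term [Factor [Prim var]]]] + [Term [Term [Factor [Prim var]]] ^ [Factor [Factor [Prim var]] :: [Prim var]]]]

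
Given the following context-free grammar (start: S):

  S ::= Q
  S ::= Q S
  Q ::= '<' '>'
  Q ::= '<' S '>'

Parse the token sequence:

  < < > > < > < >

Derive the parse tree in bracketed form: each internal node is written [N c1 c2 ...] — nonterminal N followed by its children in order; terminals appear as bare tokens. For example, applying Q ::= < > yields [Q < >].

[S [Q < [S [Q < >]] >] [S [Q < >] [S [Q < >]]]]

S
Q S
< S > S
< Q > S
< < > > S
< < > > Q S
< < > > < > S
< < > > < > Q
< < > > < > < >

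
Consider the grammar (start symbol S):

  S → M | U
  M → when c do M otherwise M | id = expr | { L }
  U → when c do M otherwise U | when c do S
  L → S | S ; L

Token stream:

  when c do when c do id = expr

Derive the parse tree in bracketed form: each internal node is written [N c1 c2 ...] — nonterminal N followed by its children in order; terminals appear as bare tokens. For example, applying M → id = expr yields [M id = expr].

S
U
when c do S
when c do U
when c do when c do S
when c do when c do M
when c do when c do id = expr

[S [U when c do [S [U when c do [S [M id = expr]]]]]]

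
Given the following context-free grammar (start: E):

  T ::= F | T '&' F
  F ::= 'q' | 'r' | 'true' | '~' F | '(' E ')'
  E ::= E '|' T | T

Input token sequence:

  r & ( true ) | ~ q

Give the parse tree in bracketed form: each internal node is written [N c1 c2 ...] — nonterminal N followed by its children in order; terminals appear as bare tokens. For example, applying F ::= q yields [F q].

E
E | T
T | T
T & F | T
F & F | T
r & F | T
r & ( E ) | T
r & ( T ) | T
r & ( F ) | T
r & ( true ) | T
r & ( true ) | F
r & ( true ) | ~ F
r & ( true ) | ~ q

[E [E [T [T [F r]] & [F ( [E [T [F true]]] )]]] | [T [F ~ [F q]]]]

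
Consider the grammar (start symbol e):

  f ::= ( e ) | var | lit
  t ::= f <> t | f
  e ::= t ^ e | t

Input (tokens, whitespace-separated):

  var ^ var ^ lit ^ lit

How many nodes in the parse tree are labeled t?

[e [t [f var]] ^ [e [t [f var]] ^ [e [t [f lit]] ^ [e [t [f lit]]]]]]

4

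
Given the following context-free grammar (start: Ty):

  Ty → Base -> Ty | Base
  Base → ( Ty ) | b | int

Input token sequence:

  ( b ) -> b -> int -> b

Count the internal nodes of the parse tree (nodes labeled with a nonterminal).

10

[Ty [Base ( [Ty [Base b]] )] -> [Ty [Base b] -> [Ty [Base int] -> [Ty [Base b]]]]]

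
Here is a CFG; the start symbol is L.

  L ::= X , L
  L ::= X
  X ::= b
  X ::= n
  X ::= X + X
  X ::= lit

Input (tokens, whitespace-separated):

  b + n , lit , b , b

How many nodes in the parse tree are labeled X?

[L [X [X b] + [X n]] , [L [X lit] , [L [X b] , [L [X b]]]]]

6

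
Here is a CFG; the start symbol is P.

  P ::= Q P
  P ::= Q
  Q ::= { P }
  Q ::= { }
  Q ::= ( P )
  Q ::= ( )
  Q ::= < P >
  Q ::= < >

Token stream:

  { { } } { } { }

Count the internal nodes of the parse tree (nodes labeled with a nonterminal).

[P [Q { [P [Q { }]] }] [P [Q { }] [P [Q { }]]]]

8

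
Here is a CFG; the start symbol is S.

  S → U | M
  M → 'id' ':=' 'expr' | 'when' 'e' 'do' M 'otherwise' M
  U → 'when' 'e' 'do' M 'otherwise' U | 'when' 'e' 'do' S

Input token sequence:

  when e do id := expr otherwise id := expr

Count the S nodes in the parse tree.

[S [M when e do [M id := expr] otherwise [M id := expr]]]

1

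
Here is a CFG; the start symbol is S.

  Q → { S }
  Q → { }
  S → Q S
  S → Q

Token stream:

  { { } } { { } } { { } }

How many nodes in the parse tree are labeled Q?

6

[S [Q { [S [Q { }]] }] [S [Q { [S [Q { }]] }] [S [Q { [S [Q { }]] }]]]]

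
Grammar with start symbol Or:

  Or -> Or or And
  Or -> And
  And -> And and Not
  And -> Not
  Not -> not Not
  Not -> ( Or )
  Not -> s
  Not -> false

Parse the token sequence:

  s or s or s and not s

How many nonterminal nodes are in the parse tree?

[Or [Or [Or [And [Not s]]] or [And [Not s]]] or [And [And [Not s]] and [Not not [Not s]]]]

12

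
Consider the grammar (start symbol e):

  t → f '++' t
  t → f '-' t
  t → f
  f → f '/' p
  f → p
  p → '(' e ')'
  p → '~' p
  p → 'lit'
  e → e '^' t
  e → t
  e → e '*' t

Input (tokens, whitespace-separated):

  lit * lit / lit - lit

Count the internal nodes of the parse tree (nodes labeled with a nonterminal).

13

[e [e [t [f [p lit]]]] * [t [f [f [p lit]] / [p lit]] - [t [f [p lit]]]]]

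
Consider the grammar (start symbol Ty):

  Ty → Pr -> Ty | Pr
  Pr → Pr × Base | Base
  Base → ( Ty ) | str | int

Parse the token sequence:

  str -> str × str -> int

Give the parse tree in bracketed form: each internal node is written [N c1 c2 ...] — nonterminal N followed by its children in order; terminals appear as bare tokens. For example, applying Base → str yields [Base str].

[Ty [Pr [Base str]] -> [Ty [Pr [Pr [Base str]] × [Base str]] -> [Ty [Pr [Base int]]]]]

Ty
Pr -> Ty
Base -> Ty
str -> Ty
str -> Pr -> Ty
str -> Pr × Base -> Ty
str -> Base × Base -> Ty
str -> str × Base -> Ty
str -> str × str -> Ty
str -> str × str -> Pr
str -> str × str -> Base
str -> str × str -> int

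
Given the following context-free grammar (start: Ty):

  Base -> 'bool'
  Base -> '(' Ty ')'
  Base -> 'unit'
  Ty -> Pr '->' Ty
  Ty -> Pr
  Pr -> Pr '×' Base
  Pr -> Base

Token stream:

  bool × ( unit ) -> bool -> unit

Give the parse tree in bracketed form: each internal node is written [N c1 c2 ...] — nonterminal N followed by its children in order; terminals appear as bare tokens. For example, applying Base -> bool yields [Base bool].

Ty
Pr -> Ty
Pr × Base -> Ty
Base × Base -> Ty
bool × Base -> Ty
bool × ( Ty ) -> Ty
bool × ( Pr ) -> Ty
bool × ( Base ) -> Ty
bool × ( unit ) -> Ty
bool × ( unit ) -> Pr -> Ty
bool × ( unit ) -> Base -> Ty
bool × ( unit ) -> bool -> Ty
bool × ( unit ) -> bool -> Pr
bool × ( unit ) -> bool -> Base
bool × ( unit ) -> bool -> unit

[Ty [Pr [Pr [Base bool]] × [Base ( [Ty [Pr [Base unit]]] )]] -> [Ty [Pr [Base bool]] -> [Ty [Pr [Base unit]]]]]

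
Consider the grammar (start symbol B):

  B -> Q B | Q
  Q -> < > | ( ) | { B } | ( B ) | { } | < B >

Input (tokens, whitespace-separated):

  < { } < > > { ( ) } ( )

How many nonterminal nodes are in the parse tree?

12

[B [Q < [B [Q { }] [B [Q < >]]] >] [B [Q { [B [Q ( )]] }] [B [Q ( )]]]]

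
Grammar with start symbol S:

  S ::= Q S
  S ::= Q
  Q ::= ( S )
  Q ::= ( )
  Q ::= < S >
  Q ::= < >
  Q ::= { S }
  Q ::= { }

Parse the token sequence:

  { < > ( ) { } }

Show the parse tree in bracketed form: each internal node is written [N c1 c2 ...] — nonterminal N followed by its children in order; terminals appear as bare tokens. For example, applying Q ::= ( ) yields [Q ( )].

S
Q
{ S }
{ Q S }
{ < > S }
{ < > Q S }
{ < > ( ) S }
{ < > ( ) Q }
{ < > ( ) { } }

[S [Q { [S [Q < >] [S [Q ( )] [S [Q { }]]]] }]]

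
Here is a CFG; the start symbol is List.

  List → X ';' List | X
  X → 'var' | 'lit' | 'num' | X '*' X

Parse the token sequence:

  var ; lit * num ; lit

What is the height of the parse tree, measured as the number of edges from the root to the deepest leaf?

4

[List [X var] ; [List [X [X lit] * [X num]] ; [List [X lit]]]]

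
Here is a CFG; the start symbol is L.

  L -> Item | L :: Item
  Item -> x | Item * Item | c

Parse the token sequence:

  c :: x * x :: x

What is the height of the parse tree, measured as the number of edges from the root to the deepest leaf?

[L [L [L [Item c]] :: [Item [Item x] * [Item x]]] :: [Item x]]

4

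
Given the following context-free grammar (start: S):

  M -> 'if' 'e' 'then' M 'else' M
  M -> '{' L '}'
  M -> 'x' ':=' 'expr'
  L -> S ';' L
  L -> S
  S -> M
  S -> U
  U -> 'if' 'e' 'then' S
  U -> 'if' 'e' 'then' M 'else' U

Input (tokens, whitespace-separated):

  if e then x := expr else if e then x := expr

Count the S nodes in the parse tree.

2

[S [U if e then [M x := expr] else [U if e then [S [M x := expr]]]]]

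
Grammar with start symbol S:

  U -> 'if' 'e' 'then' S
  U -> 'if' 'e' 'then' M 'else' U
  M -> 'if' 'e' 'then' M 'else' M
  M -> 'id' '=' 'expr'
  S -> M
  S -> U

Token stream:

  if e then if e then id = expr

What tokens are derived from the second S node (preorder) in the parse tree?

[S [U if e then [S [U if e then [S [M id = expr]]]]]]

if e then id = expr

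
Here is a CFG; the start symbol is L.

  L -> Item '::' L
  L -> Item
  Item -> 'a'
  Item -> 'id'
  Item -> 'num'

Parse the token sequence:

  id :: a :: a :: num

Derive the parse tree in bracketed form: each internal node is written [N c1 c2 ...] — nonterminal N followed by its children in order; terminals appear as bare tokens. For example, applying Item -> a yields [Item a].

[L [Item id] :: [L [Item a] :: [L [Item a] :: [L [Item num]]]]]

L
Item :: L
id :: L
id :: Item :: L
id :: a :: L
id :: a :: Item :: L
id :: a :: a :: L
id :: a :: a :: Item
id :: a :: a :: num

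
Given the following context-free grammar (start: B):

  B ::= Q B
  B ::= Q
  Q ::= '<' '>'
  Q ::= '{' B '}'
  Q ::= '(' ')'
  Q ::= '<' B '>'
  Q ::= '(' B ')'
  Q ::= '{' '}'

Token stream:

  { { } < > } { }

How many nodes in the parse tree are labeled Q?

[B [Q { [B [Q { }] [B [Q < >]]] }] [B [Q { }]]]

4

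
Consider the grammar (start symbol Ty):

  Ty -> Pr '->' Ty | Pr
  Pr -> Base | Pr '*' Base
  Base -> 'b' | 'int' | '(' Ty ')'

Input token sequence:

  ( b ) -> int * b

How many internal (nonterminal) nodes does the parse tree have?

11

[Ty [Pr [Base ( [Ty [Pr [Base b]]] )]] -> [Ty [Pr [Pr [Base int]] * [Base b]]]]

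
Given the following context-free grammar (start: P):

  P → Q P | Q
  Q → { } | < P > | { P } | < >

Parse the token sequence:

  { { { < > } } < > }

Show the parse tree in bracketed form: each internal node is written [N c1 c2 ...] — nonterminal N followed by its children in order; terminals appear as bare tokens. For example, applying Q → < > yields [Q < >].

[P [Q { [P [Q { [P [Q { [P [Q < >]] }]] }] [P [Q < >]]] }]]

P
Q
{ P }
{ Q P }
{ { P } P }
{ { Q } P }
{ { { P } } P }
{ { { Q } } P }
{ { { < > } } P }
{ { { < > } } Q }
{ { { < > } } < > }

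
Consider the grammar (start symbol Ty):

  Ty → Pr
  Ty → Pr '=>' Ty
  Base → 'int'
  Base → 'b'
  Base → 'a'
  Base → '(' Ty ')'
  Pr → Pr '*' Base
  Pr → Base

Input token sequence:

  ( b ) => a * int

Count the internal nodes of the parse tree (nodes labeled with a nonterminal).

11

[Ty [Pr [Base ( [Ty [Pr [Base b]]] )]] => [Ty [Pr [Pr [Base a]] * [Base int]]]]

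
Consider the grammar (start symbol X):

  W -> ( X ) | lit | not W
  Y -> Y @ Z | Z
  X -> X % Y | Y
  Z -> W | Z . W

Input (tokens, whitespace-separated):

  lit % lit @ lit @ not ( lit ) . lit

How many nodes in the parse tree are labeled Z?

[X [X [Y [Z [W lit]]]] % [Y [Y [Y [Z [W lit]]] @ [Z [W lit]]] @ [Z [Z [W not [W ( [X [Y [Z [W lit]]]] )]]] . [W lit]]]]

6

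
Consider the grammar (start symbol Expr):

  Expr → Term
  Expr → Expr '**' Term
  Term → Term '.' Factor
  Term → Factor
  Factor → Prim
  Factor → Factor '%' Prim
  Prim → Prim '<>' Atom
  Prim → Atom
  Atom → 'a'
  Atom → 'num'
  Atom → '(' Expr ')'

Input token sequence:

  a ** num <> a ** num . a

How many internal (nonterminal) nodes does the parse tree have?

[Expr [Expr [Expr [Term [Factor [Prim [Atom a]]]]] ** [Term [Factor [Prim [Prim [Atom num]] <> [Atom a]]]]] ** [Term [Term [Factor [Prim [Atom num]]]] . [Factor [Prim [Atom a]]]]]

21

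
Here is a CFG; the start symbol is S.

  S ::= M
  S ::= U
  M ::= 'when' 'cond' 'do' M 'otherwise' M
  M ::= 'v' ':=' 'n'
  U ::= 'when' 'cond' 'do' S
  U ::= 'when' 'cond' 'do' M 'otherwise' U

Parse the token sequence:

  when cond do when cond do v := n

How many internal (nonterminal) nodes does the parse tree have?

6

[S [U when cond do [S [U when cond do [S [M v := n]]]]]]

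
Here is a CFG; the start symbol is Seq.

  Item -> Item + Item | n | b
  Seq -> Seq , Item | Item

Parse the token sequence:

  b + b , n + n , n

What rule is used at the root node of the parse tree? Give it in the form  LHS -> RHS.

Seq -> Seq , Item

[Seq [Seq [Seq [Item [Item b] + [Item b]]] , [Item [Item n] + [Item n]]] , [Item n]]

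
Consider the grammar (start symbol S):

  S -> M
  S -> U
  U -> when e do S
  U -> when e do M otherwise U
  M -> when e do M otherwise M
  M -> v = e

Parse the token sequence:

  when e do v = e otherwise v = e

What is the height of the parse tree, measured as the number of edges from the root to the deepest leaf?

3

[S [M when e do [M v = e] otherwise [M v = e]]]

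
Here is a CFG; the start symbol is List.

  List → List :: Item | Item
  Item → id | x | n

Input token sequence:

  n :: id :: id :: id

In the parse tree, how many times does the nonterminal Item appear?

[List [List [List [List [Item n]] :: [Item id]] :: [Item id]] :: [Item id]]

4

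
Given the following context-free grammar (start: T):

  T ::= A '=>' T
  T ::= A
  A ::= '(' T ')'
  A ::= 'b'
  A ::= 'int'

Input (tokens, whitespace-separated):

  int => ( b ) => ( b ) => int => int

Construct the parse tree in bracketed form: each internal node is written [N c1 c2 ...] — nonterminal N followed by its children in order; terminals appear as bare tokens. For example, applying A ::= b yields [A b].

[T [A int] => [T [A ( [T [A b]] )] => [T [A ( [T [A b]] )] => [T [A int] => [T [A int]]]]]]

T
A => T
int => T
int => A => T
int => ( T ) => T
int => ( A ) => T
int => ( b ) => T
int => ( b ) => A => T
int => ( b ) => ( T ) => T
int => ( b ) => ( A ) => T
int => ( b ) => ( b ) => T
int => ( b ) => ( b ) => A => T
int => ( b ) => ( b ) => int => T
int => ( b ) => ( b ) => int => A
int => ( b ) => ( b ) => int => int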